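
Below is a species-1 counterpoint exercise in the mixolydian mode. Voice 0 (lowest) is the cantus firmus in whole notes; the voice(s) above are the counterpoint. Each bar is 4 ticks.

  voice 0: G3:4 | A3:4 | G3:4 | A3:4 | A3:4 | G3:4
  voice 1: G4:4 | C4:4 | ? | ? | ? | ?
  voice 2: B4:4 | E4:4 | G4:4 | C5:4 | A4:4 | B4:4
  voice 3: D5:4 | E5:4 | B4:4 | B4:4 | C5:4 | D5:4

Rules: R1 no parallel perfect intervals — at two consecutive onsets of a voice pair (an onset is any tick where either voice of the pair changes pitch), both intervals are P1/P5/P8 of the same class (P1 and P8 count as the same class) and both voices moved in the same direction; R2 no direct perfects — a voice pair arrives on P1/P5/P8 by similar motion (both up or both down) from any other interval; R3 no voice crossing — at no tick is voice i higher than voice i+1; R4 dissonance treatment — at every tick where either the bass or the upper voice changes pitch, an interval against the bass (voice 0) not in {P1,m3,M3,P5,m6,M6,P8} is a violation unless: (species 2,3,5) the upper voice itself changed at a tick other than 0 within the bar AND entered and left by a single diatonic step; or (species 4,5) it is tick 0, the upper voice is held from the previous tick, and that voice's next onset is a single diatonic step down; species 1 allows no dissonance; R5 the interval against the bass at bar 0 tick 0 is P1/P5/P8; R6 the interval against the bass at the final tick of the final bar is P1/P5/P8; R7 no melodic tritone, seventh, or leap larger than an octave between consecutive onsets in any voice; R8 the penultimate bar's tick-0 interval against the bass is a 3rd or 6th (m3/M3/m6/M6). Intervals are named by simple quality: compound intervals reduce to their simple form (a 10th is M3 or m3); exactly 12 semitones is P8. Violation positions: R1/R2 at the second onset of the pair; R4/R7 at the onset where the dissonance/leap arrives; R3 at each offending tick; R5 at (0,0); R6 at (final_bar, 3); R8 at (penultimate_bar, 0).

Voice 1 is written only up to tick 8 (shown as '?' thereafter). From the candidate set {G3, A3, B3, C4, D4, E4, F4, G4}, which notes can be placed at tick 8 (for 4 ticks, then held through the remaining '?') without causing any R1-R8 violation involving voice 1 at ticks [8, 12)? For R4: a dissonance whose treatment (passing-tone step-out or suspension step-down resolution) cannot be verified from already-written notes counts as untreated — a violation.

G3: violates R2
A3: violates R4
B3: violates R2
C4: violates R4
D4: legal
E4: legal
F4: violates R4
G4: violates R2

{D4, E4}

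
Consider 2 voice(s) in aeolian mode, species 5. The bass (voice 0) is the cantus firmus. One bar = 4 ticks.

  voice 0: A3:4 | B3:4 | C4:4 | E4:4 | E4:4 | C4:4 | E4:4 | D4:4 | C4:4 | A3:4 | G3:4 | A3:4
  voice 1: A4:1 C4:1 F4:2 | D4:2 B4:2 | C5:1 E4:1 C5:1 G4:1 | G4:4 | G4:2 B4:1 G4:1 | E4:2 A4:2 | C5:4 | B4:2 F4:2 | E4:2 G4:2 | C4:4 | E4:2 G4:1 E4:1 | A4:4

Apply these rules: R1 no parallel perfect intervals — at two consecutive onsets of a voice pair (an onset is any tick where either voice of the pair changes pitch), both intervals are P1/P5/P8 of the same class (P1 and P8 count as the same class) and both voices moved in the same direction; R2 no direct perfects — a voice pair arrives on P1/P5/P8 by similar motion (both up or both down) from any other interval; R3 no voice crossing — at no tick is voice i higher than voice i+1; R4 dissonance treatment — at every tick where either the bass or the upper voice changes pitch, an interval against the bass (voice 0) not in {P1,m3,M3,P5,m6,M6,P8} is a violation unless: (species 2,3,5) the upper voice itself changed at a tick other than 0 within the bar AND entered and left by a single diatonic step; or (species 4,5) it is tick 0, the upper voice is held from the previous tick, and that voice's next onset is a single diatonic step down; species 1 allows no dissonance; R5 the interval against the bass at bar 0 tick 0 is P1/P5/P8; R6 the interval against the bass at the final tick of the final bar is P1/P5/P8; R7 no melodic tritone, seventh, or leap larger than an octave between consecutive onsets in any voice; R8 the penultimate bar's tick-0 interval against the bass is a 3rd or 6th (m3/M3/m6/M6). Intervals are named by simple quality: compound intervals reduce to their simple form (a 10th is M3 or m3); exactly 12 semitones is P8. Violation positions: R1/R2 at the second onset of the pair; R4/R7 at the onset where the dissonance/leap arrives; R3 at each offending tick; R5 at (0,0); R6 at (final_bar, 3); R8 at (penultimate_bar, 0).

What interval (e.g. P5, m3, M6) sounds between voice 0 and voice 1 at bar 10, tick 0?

M6

voice 0=G3 voice 1=E4 -> M6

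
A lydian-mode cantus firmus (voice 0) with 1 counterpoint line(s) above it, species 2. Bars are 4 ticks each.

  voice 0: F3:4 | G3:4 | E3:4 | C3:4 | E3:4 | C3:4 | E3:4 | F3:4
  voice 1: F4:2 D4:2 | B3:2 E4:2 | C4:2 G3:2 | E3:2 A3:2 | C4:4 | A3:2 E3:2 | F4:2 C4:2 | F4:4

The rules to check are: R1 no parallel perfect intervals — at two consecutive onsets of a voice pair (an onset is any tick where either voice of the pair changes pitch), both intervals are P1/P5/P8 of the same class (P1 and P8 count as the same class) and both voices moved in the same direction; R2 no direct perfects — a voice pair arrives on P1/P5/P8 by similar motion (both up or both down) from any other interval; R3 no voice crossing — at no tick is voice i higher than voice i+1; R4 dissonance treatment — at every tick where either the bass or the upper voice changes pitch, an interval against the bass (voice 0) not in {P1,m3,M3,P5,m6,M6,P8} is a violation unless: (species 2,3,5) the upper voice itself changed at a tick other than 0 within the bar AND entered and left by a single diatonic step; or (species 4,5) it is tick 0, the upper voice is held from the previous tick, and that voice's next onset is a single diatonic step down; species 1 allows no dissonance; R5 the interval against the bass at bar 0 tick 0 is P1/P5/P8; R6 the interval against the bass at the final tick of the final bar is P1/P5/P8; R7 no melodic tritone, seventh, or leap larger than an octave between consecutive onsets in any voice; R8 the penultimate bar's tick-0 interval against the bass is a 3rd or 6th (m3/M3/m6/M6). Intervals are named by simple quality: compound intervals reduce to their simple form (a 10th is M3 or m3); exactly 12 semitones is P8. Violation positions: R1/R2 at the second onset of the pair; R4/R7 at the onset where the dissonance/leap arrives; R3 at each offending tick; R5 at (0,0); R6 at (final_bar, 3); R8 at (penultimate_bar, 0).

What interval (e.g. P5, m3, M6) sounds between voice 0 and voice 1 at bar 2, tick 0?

voice 0=E3 voice 1=C4 -> m6

m6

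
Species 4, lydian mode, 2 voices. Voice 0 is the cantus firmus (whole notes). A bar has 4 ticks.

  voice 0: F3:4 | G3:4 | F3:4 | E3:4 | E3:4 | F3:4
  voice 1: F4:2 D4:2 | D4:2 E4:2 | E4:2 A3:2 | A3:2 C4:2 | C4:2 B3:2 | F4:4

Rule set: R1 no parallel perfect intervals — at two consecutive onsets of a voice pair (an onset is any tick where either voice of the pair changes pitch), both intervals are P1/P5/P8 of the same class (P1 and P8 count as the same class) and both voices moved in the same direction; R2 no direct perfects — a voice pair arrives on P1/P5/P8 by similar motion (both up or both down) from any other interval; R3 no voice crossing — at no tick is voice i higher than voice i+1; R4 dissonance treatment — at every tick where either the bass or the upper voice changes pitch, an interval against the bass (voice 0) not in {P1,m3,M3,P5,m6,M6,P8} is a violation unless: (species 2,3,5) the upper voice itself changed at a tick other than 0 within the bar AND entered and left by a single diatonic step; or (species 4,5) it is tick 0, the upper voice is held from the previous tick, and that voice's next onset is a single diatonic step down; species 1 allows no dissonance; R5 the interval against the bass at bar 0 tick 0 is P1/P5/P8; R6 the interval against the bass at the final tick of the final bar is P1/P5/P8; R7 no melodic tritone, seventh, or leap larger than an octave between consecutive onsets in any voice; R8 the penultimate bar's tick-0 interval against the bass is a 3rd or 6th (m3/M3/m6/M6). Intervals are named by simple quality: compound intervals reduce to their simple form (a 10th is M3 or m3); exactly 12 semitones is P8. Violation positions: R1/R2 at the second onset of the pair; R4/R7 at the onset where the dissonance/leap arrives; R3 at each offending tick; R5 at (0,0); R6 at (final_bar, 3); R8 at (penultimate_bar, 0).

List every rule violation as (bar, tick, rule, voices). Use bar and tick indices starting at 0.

bar 0: v0=F3 v1=F4 downbeat P8
bar 1: v0=G3 v1=D4 downbeat P5
bar 2: v0=F3 v1=E4 downbeat M7
bar 3: v0=E3 v1=A3 downbeat P4
bar 4: v0=E3 v1=C4 downbeat m6
bar 5: v0=F3 v1=F4 downbeat P8
  -> R4 @ bar 2 tick 0 v(0, 1): F3/E4 M7 untreated
  -> R4 @ bar 3 tick 0 v(0, 1): E3/A3 P4 untreated
  -> R2 @ bar 5 tick 0 v(0, 1): E3/B3 P5 -> F3/F4 P8 similar
  -> R7 @ bar 5 tick 0 v(1,): B3->F4 leap 6st

(2, 0, R4, (0, 1))
(3, 0, R4, (0, 1))
(5, 0, R2, (0, 1))
(5, 0, R7, (1,))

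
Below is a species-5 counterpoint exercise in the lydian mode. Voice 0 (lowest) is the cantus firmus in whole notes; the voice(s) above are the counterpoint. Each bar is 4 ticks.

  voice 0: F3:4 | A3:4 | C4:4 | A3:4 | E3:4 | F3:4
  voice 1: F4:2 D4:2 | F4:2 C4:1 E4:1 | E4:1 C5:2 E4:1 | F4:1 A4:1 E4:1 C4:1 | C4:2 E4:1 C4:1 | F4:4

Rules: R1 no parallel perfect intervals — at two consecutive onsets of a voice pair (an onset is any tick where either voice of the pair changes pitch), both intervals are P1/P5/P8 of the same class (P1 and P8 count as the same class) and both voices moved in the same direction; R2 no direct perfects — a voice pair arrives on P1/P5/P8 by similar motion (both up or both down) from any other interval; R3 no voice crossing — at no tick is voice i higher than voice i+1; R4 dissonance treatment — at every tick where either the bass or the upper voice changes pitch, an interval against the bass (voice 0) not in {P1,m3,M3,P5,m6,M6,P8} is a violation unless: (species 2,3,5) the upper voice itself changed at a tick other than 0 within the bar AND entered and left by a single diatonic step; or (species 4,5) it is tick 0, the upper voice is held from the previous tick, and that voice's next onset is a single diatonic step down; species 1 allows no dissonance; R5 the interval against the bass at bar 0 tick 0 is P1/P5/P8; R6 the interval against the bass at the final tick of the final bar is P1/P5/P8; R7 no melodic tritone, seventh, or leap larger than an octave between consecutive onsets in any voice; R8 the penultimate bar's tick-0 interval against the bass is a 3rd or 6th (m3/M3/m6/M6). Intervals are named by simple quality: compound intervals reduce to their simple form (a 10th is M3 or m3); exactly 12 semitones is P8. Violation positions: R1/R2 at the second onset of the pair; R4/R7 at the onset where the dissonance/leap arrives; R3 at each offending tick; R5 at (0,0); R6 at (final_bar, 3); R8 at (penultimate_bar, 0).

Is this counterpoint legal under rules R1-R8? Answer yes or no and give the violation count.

No (1 violations)

bar 0: v0=F3 v1=F4 (P8)
bar 1: v0=A3 v1=F4 (m6)
bar 2: v0=C4 v1=E4 (M3)
bar 3: v0=A3 v1=F4 (m6)
bar 4: v0=E3 v1=C4 (m6)
bar 5: v0=F3 v1=F4 (P8)
  R2 @ bar5.0: E3/C4 m6 -> F3/F4 P8 similar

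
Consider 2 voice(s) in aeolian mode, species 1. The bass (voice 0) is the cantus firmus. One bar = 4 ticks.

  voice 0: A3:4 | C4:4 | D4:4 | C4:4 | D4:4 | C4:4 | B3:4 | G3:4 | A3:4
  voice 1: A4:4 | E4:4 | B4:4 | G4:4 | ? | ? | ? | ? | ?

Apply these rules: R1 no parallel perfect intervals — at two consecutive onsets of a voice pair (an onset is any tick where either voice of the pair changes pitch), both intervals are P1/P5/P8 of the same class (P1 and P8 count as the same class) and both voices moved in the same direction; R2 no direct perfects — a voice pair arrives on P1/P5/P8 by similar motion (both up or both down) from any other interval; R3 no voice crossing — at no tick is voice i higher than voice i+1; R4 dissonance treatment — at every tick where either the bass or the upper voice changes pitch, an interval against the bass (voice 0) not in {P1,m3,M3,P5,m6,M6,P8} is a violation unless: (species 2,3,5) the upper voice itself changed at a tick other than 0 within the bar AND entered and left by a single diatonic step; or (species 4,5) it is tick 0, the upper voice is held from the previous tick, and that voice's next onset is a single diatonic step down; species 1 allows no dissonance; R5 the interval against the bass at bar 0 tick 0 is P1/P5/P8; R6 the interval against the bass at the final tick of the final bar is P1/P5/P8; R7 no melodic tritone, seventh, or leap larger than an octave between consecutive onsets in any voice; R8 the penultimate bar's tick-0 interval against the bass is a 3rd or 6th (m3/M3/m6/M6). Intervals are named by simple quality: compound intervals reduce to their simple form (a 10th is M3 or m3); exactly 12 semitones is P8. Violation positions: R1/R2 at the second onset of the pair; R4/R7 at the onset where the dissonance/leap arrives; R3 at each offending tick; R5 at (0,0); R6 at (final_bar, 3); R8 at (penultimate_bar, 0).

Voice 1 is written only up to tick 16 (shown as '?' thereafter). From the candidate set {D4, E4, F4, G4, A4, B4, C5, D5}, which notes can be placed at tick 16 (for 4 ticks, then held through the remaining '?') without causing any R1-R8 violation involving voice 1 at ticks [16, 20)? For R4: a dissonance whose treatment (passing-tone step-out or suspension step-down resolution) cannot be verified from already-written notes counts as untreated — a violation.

D4: legal
E4: violates R4
F4: legal
G4: violates R4
A4: violates R1
B4: legal
C5: violates R4
D5: violates R2

{B4, D4, F4}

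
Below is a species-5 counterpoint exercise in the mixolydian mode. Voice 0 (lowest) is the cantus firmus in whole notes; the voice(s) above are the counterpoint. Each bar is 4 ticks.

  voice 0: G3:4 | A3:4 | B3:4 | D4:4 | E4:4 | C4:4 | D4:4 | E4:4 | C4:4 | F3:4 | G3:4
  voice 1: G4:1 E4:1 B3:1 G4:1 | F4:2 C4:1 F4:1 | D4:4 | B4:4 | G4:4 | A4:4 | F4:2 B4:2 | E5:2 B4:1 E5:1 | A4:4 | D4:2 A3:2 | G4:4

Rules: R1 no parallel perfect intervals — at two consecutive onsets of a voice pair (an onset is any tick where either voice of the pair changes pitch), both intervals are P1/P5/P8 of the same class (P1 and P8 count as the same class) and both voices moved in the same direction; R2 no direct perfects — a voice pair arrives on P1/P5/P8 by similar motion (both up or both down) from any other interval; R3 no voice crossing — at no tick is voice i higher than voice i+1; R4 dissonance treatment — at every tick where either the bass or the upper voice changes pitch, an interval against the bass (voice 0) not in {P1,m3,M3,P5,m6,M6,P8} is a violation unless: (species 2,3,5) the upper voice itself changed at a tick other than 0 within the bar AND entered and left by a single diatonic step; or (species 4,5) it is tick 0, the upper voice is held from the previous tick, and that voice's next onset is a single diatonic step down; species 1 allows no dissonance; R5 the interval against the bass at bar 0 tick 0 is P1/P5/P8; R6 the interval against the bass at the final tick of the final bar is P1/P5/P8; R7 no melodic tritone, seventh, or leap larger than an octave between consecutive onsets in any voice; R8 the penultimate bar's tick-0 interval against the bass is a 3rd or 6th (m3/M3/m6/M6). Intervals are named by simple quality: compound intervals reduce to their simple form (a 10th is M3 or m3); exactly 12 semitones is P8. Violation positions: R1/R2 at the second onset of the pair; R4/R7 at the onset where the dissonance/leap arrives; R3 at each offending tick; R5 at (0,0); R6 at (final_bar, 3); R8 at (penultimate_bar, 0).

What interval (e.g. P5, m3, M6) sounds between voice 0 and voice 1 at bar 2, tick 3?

m3

voice 0=B3 voice 1=D4 -> m3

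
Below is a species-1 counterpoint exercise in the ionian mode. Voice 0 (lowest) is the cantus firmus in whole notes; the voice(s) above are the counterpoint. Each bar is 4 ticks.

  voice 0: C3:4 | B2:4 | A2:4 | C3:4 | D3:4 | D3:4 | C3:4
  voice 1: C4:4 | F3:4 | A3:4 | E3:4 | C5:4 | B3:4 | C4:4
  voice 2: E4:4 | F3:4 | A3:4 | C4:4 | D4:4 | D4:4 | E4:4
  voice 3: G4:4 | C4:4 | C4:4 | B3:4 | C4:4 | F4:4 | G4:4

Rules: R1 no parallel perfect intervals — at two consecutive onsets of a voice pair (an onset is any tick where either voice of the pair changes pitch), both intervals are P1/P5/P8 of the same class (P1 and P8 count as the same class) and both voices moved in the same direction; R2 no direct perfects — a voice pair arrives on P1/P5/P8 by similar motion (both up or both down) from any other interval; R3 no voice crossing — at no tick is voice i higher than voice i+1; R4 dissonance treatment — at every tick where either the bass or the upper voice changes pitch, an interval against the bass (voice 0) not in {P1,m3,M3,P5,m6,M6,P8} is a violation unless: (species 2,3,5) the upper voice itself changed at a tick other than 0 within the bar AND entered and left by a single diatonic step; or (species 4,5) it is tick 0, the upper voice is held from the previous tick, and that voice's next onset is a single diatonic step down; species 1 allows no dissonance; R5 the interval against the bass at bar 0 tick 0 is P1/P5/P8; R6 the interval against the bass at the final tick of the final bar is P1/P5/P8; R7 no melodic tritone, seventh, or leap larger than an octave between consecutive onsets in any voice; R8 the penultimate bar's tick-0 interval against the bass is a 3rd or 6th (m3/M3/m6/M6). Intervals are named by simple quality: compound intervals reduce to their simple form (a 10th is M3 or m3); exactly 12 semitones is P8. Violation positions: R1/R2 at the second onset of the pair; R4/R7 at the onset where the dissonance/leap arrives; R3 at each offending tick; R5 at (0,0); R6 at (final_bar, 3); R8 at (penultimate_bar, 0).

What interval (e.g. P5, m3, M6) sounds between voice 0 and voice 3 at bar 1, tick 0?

voice 0=B2 voice 3=C4 -> m2

m2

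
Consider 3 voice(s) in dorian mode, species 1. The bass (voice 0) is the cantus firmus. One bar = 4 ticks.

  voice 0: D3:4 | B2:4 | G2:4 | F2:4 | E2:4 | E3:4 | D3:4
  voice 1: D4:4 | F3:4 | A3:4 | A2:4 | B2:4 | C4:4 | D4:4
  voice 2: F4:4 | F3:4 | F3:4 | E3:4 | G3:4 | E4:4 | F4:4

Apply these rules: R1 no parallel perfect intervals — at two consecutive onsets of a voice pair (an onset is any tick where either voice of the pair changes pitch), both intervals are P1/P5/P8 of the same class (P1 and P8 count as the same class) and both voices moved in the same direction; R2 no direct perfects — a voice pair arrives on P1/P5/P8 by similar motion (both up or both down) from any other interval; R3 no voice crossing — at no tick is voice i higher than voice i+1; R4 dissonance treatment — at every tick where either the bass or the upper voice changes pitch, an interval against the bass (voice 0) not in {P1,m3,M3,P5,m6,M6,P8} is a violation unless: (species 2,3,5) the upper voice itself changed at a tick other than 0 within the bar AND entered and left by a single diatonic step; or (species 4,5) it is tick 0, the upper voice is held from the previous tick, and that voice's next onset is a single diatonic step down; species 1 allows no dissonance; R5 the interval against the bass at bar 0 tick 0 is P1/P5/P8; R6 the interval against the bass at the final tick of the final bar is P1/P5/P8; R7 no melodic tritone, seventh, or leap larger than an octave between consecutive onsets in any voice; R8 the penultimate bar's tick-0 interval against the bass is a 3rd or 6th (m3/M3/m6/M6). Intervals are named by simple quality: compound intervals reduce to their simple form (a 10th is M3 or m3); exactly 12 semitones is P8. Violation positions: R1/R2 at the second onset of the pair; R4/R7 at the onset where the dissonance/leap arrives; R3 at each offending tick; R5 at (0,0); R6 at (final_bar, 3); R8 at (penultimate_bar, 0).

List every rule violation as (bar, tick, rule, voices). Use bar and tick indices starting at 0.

bar 0: v0=D3 v1=D4 v2=F4 downbeat m3
bar 1: v0=B2 v1=F3 v2=F3 downbeat TT
bar 2: v0=G2 v1=A3 v2=F3 downbeat m7
bar 3: v0=F2 v1=A2 v2=E3 downbeat M7
bar 4: v0=E2 v1=B2 v2=G3 downbeat m3
bar 5: v0=E3 v1=C4 v2=E4 downbeat P8
bar 6: v0=D3 v1=D4 v2=F4 downbeat m3
  -> R5 @ bar 0 tick 0 v(0, 2): opens on m3
  -> R2 @ bar 1 tick 0 v(1, 2): D4/F4 m3 -> F3/F3 P1 similar
  -> R4 @ bar 1 tick 0 v(0, 1): B2/F3 TT untreated
  -> R4 @ bar 1 tick 0 v(0, 2): B2/F3 TT untreated
  -> R3 @ bar 2 tick 0 v(1, 2): A3 above F3
  -> R4 @ bar 2 tick 0 v(0, 1): G2/A3 M2 untreated
  -> R4 @ bar 2 tick 0 v(0, 2): G2/F3 m7 untreated
  -> R3 @ bar 2 tick 1 v(1, 2): A3 above F3
  -> R3 @ bar 2 tick 2 v(1, 2): A3 above F3
  -> R3 @ bar 2 tick 3 v(1, 2): A3 above F3
  -> R2 @ bar 3 tick 0 v(1, 2): A3/F3 M3 -> A2/E3 P5 similar
  -> R4 @ bar 3 tick 0 v(0, 2): F2/E3 M7 untreated
  -> R2 @ bar 5 tick 0 v(0, 2): E2/G3 m3 -> E3/E4 P8 similar
  -> R7 @ bar 5 tick 0 v(1,): B2->C4 leap 13st
  -> R8 @ bar 5 tick 0 v(0, 2): penult P8 not 3rd/6th
  -> R6 @ bar 6 tick 3 v(0, 2): closes on m3

(0, 0, R5, (0, 2))
(1, 0, R2, (1, 2))
(1, 0, R4, (0, 1))
(1, 0, R4, (0, 2))
(2, 0, R3, (1, 2))
(2, 0, R4, (0, 1))
(2, 0, R4, (0, 2))
(2, 1, R3, (1, 2))
(2, 2, R3, (1, 2))
(2, 3, R3, (1, 2))
(3, 0, R2, (1, 2))
(3, 0, R4, (0, 2))
(5, 0, R2, (0, 2))
(5, 0, R7, (1,))
(5, 0, R8, (0, 2))
(6, 3, R6, (0, 2))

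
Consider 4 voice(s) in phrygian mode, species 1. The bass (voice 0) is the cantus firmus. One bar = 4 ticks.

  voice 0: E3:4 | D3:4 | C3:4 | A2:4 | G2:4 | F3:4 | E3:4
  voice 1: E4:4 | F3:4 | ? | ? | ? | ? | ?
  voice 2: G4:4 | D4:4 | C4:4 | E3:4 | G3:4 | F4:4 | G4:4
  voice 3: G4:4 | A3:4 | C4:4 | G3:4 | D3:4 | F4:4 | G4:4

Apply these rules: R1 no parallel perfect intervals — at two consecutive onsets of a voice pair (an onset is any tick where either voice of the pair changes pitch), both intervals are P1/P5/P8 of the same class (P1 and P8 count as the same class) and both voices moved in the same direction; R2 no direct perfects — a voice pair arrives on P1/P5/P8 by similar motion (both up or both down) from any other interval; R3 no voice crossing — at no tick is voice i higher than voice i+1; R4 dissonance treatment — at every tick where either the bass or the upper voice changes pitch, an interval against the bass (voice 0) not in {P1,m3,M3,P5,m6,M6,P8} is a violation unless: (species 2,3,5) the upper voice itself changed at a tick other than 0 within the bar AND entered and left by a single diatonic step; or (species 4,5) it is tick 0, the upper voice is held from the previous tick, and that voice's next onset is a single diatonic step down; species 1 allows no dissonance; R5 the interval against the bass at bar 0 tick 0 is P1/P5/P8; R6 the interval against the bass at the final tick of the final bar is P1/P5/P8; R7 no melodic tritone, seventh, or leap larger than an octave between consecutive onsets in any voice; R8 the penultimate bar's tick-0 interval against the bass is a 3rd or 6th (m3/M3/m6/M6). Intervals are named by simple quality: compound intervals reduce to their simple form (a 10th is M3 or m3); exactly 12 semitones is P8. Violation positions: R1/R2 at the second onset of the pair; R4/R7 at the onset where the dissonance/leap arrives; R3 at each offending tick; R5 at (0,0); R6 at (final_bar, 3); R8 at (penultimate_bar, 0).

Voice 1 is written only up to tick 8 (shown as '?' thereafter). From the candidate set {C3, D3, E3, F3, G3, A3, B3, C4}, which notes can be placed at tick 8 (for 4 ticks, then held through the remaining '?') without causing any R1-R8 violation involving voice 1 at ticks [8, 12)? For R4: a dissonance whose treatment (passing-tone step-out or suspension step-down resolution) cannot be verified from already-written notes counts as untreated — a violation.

C3: violates R2
D3: violates R4
E3: legal
F3: violates R4
G3: legal
A3: legal
B3: violates R4,R7
C4: violates R2

{A3, E3, G3}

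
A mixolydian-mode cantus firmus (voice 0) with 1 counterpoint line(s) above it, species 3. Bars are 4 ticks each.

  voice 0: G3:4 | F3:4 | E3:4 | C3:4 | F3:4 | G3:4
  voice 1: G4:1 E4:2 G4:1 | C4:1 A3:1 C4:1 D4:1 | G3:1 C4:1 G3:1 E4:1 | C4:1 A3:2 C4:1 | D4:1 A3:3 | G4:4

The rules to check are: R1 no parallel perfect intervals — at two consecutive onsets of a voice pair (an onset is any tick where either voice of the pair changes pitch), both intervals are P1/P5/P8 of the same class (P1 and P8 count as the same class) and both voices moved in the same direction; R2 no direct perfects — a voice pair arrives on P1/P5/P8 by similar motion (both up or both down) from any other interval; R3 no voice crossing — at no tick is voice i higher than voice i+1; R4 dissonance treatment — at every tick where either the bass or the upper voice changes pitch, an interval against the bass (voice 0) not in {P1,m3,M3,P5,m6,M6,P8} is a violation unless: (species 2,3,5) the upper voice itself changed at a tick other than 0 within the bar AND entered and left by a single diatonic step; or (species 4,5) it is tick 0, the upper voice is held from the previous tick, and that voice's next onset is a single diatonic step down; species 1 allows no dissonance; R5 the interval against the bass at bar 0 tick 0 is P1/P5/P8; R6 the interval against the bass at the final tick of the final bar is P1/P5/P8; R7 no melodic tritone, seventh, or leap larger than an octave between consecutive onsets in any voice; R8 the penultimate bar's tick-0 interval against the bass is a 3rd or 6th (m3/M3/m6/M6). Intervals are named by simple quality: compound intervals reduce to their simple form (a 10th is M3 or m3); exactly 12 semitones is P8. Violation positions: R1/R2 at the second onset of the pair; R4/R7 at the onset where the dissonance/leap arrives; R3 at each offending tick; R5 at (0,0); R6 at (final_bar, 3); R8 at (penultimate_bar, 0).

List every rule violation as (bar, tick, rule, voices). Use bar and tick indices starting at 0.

bar 0: v0=G3 v1=G4 downbeat P8
bar 1: v0=F3 v1=C4 downbeat P5
bar 2: v0=E3 v1=G3 downbeat m3
bar 3: v0=C3 v1=C4 downbeat P8
bar 4: v0=F3 v1=D4 downbeat M6
bar 5: v0=G3 v1=G4 downbeat P8
  -> R2 @ bar 1 tick 0 v(0, 1): G3/G4 P8 -> F3/C4 P5 similar
  -> R1 @ bar 3 tick 0 v(0, 1): E3/E4 P8 -> C3/C4 P8 similar
  -> R2 @ bar 5 tick 0 v(0, 1): F3/A3 M3 -> G3/G4 P8 similar
  -> R7 @ bar 5 tick 0 v(1,): A3->G4 leap 10st

(1, 0, R2, (0, 1))
(3, 0, R1, (0, 1))
(5, 0, R2, (0, 1))
(5, 0, R7, (1,))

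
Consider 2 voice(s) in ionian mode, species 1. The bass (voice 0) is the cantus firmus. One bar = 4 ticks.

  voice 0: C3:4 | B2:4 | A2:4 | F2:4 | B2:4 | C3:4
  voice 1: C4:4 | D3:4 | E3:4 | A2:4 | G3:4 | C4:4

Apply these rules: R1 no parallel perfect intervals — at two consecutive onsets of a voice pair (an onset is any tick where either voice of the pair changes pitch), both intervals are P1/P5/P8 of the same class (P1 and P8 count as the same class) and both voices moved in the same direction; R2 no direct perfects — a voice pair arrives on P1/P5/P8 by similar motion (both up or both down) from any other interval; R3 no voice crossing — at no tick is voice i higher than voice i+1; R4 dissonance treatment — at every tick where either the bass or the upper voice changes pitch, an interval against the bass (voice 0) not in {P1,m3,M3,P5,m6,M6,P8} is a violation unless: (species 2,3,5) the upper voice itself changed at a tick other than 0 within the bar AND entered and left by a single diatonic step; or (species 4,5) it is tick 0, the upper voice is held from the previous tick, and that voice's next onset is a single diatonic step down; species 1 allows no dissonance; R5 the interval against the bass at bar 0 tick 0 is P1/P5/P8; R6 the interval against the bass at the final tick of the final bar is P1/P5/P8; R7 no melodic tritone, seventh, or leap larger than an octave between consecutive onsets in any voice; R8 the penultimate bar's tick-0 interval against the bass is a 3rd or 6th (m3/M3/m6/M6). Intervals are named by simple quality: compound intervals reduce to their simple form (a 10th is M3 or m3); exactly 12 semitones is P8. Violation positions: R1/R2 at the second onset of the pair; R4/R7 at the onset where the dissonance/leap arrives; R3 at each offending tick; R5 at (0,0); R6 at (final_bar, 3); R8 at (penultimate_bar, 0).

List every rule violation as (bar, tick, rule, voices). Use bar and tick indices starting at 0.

(1, 0, R7, (1,))
(4, 0, R7, (0,))
(4, 0, R7, (1,))
(5, 0, R2, (0, 1))

bar 0: v0=C3 v1=C4 downbeat P8
bar 1: v0=B2 v1=D3 downbeat m3
bar 2: v0=A2 v1=E3 downbeat P5
bar 3: v0=F2 v1=A2 downbeat M3
bar 4: v0=B2 v1=G3 downbeat m6
bar 5: v0=C3 v1=C4 downbeat P8
  -> R7 @ bar 1 tick 0 v(1,): C4->D3 leap 10st
  -> R7 @ bar 4 tick 0 v(0,): F2->B2 leap 6st
  -> R7 @ bar 4 tick 0 v(1,): A2->G3 leap 10st
  -> R2 @ bar 5 tick 0 v(0, 1): B2/G3 m6 -> C3/C4 P8 similar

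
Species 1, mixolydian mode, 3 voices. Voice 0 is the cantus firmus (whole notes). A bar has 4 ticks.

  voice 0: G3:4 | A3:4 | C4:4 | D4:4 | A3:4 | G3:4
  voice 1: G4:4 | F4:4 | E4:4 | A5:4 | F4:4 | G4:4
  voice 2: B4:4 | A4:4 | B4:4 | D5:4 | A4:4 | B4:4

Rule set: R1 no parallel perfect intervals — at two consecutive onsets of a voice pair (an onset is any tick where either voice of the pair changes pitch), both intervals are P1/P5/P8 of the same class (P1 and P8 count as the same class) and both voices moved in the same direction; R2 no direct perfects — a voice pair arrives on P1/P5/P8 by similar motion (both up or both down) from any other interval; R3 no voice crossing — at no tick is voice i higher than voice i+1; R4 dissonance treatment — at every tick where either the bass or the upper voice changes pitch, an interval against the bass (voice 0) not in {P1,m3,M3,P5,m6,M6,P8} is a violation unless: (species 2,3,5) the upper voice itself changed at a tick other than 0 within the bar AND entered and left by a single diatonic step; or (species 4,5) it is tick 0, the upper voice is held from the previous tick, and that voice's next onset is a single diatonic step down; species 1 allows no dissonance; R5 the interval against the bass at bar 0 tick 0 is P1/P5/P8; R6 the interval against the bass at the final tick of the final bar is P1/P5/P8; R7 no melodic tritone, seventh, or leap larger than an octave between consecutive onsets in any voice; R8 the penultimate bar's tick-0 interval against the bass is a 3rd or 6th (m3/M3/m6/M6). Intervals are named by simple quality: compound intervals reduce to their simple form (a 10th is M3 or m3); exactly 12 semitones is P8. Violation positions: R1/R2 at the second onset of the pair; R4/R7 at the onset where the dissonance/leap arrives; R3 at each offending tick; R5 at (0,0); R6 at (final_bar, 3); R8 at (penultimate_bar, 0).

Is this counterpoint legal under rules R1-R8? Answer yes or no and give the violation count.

No (14 violations)

bar 0: v0=G3 v1=G4 v2=B4 (M3)
bar 1: v0=A3 v1=F4 v2=A4 (P8)
bar 2: v0=C4 v1=E4 v2=B4 (M7)
bar 3: v0=D4 v1=A5 v2=D5 (P8)
bar 4: v0=A3 v1=F4 v2=A4 (P8)
bar 5: v0=G3 v1=G4 v2=B4 (M3)
  R5 @ bar0.0: opens on M3
  R4 @ bar2.0: C4/B4 M7 untreated
  R1 @ bar3.0: E4/B4 P5 -> A5/D5 P5 similar
  R2 @ bar3.0: C4/E4 M3 -> D4/A5 P5 similar
  R2 @ bar3.0: C4/B4 M7 -> D4/D5 P8 similar
  R3 @ bar3.0: A5 above D5
  R7 @ bar3.0: E4->A5 leap 17st
  R3 @ bar3.1: A5 above D5
  R3 @ bar3.2: A5 above D5
  R3 @ bar3.3: A5 above D5
  R1 @ bar4.0: D4/D5 P8 -> A3/A4 P8 similar
  R7 @ bar4.0: A5->F4 leap 16st
  R8 @ bar4.0: penult P8 not 3rd/6th
  R6 @ bar5.3: closes on M3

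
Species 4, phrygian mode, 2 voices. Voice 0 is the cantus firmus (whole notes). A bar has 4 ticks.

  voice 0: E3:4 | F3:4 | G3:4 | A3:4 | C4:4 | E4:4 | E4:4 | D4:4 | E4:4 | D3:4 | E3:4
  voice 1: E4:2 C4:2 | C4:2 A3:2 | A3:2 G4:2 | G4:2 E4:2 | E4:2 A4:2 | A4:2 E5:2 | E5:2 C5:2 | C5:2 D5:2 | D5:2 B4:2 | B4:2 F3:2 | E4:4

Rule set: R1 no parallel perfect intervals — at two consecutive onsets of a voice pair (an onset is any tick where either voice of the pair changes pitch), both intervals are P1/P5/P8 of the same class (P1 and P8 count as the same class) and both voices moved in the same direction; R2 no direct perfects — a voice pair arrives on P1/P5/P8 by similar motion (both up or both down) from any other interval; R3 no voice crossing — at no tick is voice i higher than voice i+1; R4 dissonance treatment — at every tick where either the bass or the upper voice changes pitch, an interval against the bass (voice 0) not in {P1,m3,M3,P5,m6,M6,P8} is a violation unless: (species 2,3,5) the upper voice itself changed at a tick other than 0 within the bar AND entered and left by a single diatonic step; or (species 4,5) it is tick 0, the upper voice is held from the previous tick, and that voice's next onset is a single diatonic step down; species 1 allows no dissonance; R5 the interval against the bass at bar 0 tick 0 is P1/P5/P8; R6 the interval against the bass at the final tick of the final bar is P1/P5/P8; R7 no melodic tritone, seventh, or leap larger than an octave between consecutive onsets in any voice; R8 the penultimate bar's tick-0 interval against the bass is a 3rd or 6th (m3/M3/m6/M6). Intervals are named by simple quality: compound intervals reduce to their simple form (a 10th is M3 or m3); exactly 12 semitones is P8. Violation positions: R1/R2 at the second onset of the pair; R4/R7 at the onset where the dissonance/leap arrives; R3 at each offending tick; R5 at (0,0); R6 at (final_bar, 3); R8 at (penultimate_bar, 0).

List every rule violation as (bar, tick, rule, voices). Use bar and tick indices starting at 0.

bar 0: v0=E3 v1=E4 downbeat P8
bar 1: v0=F3 v1=C4 downbeat P5
bar 2: v0=G3 v1=A3 downbeat M2
bar 3: v0=A3 v1=G4 downbeat m7
bar 4: v0=C4 v1=E4 downbeat M3
bar 5: v0=E4 v1=A4 downbeat P4
bar 6: v0=E4 v1=E5 downbeat P8
bar 7: v0=D4 v1=C5 downbeat m7
bar 8: v0=E4 v1=D5 downbeat m7
bar 9: v0=D3 v1=B4 downbeat M6
bar 10: v0=E3 v1=E4 downbeat P8
  -> R4 @ bar 2 tick 0 v(0, 1): G3/A3 M2 untreated
  -> R7 @ bar 2 tick 2 v(1,): A3->G4 leap 10st
  -> R4 @ bar 3 tick 0 v(0, 1): A3/G4 m7 untreated
  -> R4 @ bar 5 tick 0 v(0, 1): E4/A4 P4 untreated
  -> R4 @ bar 7 tick 0 v(0, 1): D4/C5 m7 untreated
  -> R4 @ bar 8 tick 0 v(0, 1): E4/D5 m7 untreated
  -> R7 @ bar 9 tick 0 v(0,): E4->D3 leap 14st
  -> R7 @ bar 9 tick 2 v(1,): B4->F3 leap 18st
  -> R2 @ bar 10 tick 0 v(0, 1): D3/F3 m3 -> E3/E4 P8 similar
  -> R7 @ bar 10 tick 0 v(1,): F3->E4 leap 11st

(2, 0, R4, (0, 1))
(2, 2, R7, (1,))
(3, 0, R4, (0, 1))
(5, 0, R4, (0, 1))
(7, 0, R4, (0, 1))
(8, 0, R4, (0, 1))
(9, 0, R7, (0,))
(9, 2, R7, (1,))
(10, 0, R2, (0, 1))
(10, 0, R7, (1,))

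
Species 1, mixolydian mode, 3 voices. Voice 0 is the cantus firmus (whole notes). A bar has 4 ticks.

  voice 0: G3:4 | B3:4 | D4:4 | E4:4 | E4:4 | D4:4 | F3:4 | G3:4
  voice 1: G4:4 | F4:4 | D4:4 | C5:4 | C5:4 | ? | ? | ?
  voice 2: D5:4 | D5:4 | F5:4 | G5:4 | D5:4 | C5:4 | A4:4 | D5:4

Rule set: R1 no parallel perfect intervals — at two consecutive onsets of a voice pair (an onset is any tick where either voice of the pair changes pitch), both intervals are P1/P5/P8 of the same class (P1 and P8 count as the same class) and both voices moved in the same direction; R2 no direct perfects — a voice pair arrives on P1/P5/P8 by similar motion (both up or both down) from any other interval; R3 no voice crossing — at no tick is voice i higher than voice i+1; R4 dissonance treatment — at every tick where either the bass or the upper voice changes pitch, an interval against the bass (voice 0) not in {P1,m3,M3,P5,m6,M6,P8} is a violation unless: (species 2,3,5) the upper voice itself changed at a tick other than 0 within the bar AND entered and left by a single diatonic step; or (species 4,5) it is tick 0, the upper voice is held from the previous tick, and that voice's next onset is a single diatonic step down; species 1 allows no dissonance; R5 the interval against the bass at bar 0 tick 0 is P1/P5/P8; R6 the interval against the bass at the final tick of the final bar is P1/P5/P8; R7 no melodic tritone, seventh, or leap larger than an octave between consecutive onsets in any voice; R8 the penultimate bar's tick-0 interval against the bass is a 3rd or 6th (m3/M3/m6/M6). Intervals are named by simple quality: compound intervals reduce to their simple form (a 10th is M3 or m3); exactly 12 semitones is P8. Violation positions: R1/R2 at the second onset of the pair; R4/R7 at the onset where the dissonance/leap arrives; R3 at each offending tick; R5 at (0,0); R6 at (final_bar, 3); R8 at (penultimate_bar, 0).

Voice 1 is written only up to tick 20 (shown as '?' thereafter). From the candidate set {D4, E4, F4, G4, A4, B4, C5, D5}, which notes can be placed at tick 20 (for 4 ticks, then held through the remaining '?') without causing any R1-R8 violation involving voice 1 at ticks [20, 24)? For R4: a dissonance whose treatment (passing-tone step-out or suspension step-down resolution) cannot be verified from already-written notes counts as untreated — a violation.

D4: violates R2,R7
E4: violates R4
F4: violates R2
G4: violates R4
A4: violates R2
B4: legal
C5: violates R4
D5: violates R3

{B4}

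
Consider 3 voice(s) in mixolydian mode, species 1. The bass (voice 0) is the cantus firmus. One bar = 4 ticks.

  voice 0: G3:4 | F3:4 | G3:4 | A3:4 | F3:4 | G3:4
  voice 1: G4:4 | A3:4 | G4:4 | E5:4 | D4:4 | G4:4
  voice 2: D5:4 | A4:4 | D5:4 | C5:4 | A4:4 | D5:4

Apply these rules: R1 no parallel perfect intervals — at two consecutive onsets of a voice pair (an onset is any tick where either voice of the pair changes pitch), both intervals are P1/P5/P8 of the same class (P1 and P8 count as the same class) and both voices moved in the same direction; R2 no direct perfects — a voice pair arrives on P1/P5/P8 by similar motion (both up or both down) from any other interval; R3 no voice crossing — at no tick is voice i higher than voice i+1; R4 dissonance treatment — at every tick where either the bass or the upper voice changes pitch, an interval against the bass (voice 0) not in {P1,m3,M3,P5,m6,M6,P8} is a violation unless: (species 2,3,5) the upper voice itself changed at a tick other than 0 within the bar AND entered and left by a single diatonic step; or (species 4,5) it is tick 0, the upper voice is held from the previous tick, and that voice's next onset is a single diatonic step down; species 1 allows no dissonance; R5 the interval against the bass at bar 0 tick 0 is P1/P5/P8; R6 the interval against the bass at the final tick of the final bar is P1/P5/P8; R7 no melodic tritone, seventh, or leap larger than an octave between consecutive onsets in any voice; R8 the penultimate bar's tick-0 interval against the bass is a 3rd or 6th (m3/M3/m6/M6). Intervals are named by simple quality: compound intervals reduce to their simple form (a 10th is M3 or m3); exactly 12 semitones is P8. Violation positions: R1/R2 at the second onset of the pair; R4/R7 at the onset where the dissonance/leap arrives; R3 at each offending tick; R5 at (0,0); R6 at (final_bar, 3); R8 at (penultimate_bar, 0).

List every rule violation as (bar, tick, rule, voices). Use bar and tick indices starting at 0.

bar 0: v0=G3 v1=G4 v2=D5 downbeat P5
bar 1: v0=F3 v1=A3 v2=A4 downbeat M3
bar 2: v0=G3 v1=G4 v2=D5 downbeat P5
bar 3: v0=A3 v1=E5 v2=C5 downbeat m3
bar 4: v0=F3 v1=D4 v2=A4 downbeat M3
bar 5: v0=G3 v1=G4 v2=D5 downbeat P5
  -> R2 @ bar 1 tick 0 v(1, 2): G4/D5 P5 -> A3/A4 P8 similar
  -> R7 @ bar 1 tick 0 v(1,): G4->A3 leap 10st
  -> R2 @ bar 2 tick 0 v(0, 1): F3/A3 M3 -> G3/G4 P8 similar
  -> R2 @ bar 2 tick 0 v(0, 2): F3/A4 M3 -> G3/D5 P5 similar
  -> R2 @ bar 2 tick 0 v(1, 2): A3/A4 P8 -> G4/D5 P5 similar
  -> R7 @ bar 2 tick 0 v(1,): A3->G4 leap 10st
  -> R2 @ bar 3 tick 0 v(0, 1): G3/G4 P8 -> A3/E5 P5 similar
  -> R3 @ bar 3 tick 0 v(1, 2): E5 above C5
  -> R3 @ bar 3 tick 1 v(1, 2): E5 above C5
  -> R3 @ bar 3 tick 2 v(1, 2): E5 above C5
  -> R3 @ bar 3 tick 3 v(1, 2): E5 above C5
  -> R2 @ bar 4 tick 0 v(1, 2): E5/C5 M3 -> D4/A4 P5 similar
  -> R7 @ bar 4 tick 0 v(1,): E5->D4 leap 14st
  -> R1 @ bar 5 tick 0 v(1, 2): D4/A4 P5 -> G4/D5 P5 similar
  -> R2 @ bar 5 tick 0 v(0, 1): F3/D4 M6 -> G3/G4 P8 similar
  -> R2 @ bar 5 tick 0 v(0, 2): F3/A4 M3 -> G3/D5 P5 similar

(1, 0, R2, (1, 2))
(1, 0, R7, (1,))
(2, 0, R2, (0, 1))
(2, 0, R2, (0, 2))
(2, 0, R2, (1, 2))
(2, 0, R7, (1,))
(3, 0, R2, (0, 1))
(3, 0, R3, (1, 2))
(3, 1, R3, (1, 2))
(3, 2, R3, (1, 2))
(3, 3, R3, (1, 2))
(4, 0, R2, (1, 2))
(4, 0, R7, (1,))
(5, 0, R1, (1, 2))
(5, 0, R2, (0, 1))
(5, 0, R2, (0, 2))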